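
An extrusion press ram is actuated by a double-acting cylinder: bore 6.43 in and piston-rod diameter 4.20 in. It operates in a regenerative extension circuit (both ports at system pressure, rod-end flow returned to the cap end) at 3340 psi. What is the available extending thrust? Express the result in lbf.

With equal pressure on both faces, forces on the annular region cancel; the net push is pressure × rod cross-section.
Rod cross-section A_rod = π/4 × (4.20 in)² = 13.85 in^2
F = P × A_rod

F ≈ 46300 lbf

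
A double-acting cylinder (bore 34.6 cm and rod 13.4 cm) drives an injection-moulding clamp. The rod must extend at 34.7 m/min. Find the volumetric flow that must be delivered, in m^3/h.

Q ≈ 196 m^3/h

Cap-side area A_cap = π/4 × (34.6 cm)² = 940.2 cm^2
Q = A × v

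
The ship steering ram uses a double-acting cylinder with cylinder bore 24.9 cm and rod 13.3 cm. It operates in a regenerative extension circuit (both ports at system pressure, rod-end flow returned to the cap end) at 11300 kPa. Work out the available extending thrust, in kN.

F ≈ 157 kN

With equal pressure on both faces, forces on the annular region cancel; the net push is pressure × rod cross-section.
Rod cross-section A_rod = π/4 × (13.3 cm)² = 138.9 cm^2
F = P × A_rod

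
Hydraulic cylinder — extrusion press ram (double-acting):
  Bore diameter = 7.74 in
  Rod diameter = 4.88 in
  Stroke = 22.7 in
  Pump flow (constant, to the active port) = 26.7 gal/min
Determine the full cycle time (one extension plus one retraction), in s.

Cap-side area A_cap = π/4 × (7.74 in)² = 47.05 in^2
Rod-side annular area A_ann = π/4 × (7.74² − 4.88²) = 28.35 in^2
t_ext = A_cap·L/Q = 10.39 s
t_ret = A_ann·L/Q = 6.260 s
t_cycle = t_ext + t_ret

t ≈ 16.7 s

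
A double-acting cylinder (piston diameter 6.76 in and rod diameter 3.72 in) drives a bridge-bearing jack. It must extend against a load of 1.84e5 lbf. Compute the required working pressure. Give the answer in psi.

Cap-side area A_cap = π/4 × (6.76 in)² = 35.89 in^2
P = F / A = 1.84e5 lbf / A

P ≈ 5130 psi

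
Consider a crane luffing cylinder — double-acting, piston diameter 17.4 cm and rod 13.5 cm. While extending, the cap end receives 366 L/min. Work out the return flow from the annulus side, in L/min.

Q_out ≈ 146 L/min

Cap-side area A_cap = π/4 × (17.4 cm)² = 237.8 cm^2
Rod-side annular area A_ann = π/4 × (17.4² − 13.5²) = 94.65 cm^2
Piston speed v = Q_in/A_cap; rod-end outflow Q_out = v × A_ann = Q_in × A_ann/A_cap.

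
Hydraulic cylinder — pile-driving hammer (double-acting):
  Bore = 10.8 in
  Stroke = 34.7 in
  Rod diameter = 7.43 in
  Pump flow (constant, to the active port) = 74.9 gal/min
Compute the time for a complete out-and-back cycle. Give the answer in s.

Cap-side area A_cap = π/4 × (10.8 in)² = 91.61 in^2
Rod-side annular area A_ann = π/4 × (10.8² − 7.43²) = 48.25 in^2
t_ext = A_cap·L/Q = 11.02 s
t_ret = A_ann·L/Q = 5.806 s
t_cycle = t_ext + t_ret

t ≈ 16.8 s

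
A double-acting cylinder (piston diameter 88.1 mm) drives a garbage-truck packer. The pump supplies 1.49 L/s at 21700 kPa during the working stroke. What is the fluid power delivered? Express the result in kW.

Hydraulic power = P × Q

W ≈ 32.3 kW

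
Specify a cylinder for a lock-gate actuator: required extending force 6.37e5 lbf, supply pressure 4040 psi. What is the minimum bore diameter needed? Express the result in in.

Extension force acts on the full piston face: F = P × (π/4)D².
D = √(4F / (πP)) = √(4 × 6.37e5 lbf / (π × 4040 psi))

D ≈ 14.2 in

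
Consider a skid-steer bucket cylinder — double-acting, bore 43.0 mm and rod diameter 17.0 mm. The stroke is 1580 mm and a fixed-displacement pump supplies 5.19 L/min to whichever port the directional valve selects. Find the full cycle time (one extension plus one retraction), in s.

Cap-side area A_cap = π/4 × (43.0 mm)² = 1452 mm^2
Rod-side annular area A_ann = π/4 × (43.0² − 17.0²) = 1225 mm^2
t_ext = A_cap·L/Q = 26.53 s
t_ret = A_ann·L/Q = 22.38 s
t_cycle = t_ext + t_ret

t ≈ 48.9 s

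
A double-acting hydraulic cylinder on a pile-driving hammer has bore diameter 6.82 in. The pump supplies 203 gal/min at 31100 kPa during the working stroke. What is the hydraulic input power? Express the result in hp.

W ≈ 534 hp

Hydraulic power = P × Q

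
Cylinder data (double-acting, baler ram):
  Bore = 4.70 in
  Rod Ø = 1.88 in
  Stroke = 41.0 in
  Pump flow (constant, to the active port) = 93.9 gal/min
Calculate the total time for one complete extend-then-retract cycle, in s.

t ≈ 3.62 s

Cap-side area A_cap = π/4 × (4.70 in)² = 17.35 in^2
Rod-side annular area A_ann = π/4 × (4.70² − 1.88²) = 14.57 in^2
t_ext = A_cap·L/Q = 1.968 s
t_ret = A_ann·L/Q = 1.653 s
t_cycle = t_ext + t_ret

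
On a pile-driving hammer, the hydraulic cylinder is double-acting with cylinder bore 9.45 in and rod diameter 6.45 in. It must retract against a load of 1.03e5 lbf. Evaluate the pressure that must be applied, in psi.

P ≈ 2750 psi

Rod-side annular area A_ann = π/4 × (9.45² − 6.45²) = 37.46 in^2
Retraction: pressure acts on the annular area.
P = F / A = 1.03e5 lbf / A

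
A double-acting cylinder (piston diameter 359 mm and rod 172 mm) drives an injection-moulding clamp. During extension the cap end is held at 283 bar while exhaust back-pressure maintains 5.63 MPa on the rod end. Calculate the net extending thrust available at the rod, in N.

F ≈ 2.43e6 N

Cap-side area A_cap = π/4 × (359 mm)² = 1.012e5 mm^2
Rod-side annular area A_ann = π/4 × (359² − 172²) = 77990 mm^2
Net thrust = P_cap·A_cap − P_rod·A_ann = 2.865e6 N − 4.391e5 N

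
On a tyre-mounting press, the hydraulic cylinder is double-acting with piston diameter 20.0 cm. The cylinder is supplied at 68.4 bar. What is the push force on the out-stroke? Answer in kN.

F ≈ 215 kN

Cap-side area A_cap = π/4 × (20.0 cm)² = 314.2 cm^2
F = P × A_cap = 68.4 bar × A_cap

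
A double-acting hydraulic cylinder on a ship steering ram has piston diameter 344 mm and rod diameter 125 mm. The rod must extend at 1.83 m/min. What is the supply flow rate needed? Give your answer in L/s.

Cap-side area A_cap = π/4 × (344 mm)² = 92940 mm^2
Q = A × v

Q ≈ 2.83 L/s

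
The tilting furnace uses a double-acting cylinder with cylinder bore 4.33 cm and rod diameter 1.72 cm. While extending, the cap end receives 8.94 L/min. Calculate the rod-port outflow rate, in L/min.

Q_out ≈ 7.53 L/min

Cap-side area A_cap = π/4 × (4.33 cm)² = 14.73 cm^2
Rod-side annular area A_ann = π/4 × (4.33² − 1.72²) = 12.40 cm^2
Piston speed v = Q_in/A_cap; rod-end outflow Q_out = v × A_ann = Q_in × A_ann/A_cap.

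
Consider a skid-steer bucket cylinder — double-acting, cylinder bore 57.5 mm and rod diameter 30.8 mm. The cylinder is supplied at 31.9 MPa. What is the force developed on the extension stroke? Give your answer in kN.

Cap-side area A_cap = π/4 × (57.5 mm)² = 2597 mm^2
F = P × A_cap = 31.9 MPa × A_cap

F ≈ 82.8 kN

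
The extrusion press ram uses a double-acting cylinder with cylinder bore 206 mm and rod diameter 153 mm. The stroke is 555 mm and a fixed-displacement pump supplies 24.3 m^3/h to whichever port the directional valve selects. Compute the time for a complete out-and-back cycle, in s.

Cap-side area A_cap = π/4 × (206 mm)² = 33330 mm^2
Rod-side annular area A_ann = π/4 × (206² − 153²) = 14940 mm^2
t_ext = A_cap·L/Q = 2.740 s
t_ret = A_ann·L/Q = 1.229 s
t_cycle = t_ext + t_ret

t ≈ 3.97 s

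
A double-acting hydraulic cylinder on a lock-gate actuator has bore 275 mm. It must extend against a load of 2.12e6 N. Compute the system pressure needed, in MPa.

Cap-side area A_cap = π/4 × (275 mm)² = 59400 mm^2
P = F / A = 2.12e6 N / A

P ≈ 35.7 MPa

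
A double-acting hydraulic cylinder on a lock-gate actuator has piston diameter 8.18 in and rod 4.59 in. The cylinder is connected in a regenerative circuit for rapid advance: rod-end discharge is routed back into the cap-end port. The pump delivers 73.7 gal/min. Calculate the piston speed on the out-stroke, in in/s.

v ≈ 17.1 in/s

In regeneration the rod-end outflow joins the pump flow into the cap end, so the net volume the pump must supply per unit advance equals the rod cross-section area.
Rod cross-section A_rod = π/4 × (4.59 in)² = 16.55 in^2
v = Q_pump / A_rod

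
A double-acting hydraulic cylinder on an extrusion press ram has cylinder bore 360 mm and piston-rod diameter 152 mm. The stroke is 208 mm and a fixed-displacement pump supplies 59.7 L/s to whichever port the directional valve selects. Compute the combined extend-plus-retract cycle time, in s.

t ≈ 0.646 s

Cap-side area A_cap = π/4 × (360 mm)² = 1.018e5 mm^2
Rod-side annular area A_ann = π/4 × (360² − 152²) = 83640 mm^2
t_ext = A_cap·L/Q = 0.3546 s
t_ret = A_ann·L/Q = 0.2914 s
t_cycle = t_ext + t_ret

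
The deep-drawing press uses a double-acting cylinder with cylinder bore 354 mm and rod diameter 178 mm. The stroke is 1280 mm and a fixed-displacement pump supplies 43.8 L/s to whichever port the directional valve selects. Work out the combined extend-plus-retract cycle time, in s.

t ≈ 5.03 s

Cap-side area A_cap = π/4 × (354 mm)² = 98420 mm^2
Rod-side annular area A_ann = π/4 × (354² − 178²) = 73540 mm^2
t_ext = A_cap·L/Q = 2.876 s
t_ret = A_ann·L/Q = 2.149 s
t_cycle = t_ext + t_ret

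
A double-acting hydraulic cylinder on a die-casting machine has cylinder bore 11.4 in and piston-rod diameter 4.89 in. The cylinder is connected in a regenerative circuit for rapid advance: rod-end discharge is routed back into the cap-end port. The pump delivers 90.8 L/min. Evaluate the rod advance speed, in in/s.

v ≈ 4.92 in/s

In regeneration the rod-end outflow joins the pump flow into the cap end, so the net volume the pump must supply per unit advance equals the rod cross-section area.
Rod cross-section A_rod = π/4 × (4.89 in)² = 18.78 in^2
v = Q_pump / A_rod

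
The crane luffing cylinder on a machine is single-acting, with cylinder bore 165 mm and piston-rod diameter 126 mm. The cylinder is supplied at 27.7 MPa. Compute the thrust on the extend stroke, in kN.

F ≈ 592 kN

Cap-side area A_cap = π/4 × (165 mm)² = 21380 mm^2
F = P × A_cap = 27.7 MPa × A_cap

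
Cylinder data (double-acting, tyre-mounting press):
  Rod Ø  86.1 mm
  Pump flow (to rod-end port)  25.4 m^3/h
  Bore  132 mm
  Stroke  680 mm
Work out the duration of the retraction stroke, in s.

t ≈ 0.758 s

Rod-side annular area A_ann = π/4 × (132² − 86.1²) = 7862 mm^2
Swept volume V = A × L; t = V / Q = A·L / Q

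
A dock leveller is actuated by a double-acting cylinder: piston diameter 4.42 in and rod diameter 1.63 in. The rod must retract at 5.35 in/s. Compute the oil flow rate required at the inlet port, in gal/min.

Rod-side annular area A_ann = π/4 × (4.42² − 1.63²) = 13.26 in^2
Q = A × v

Q ≈ 18.4 gal/min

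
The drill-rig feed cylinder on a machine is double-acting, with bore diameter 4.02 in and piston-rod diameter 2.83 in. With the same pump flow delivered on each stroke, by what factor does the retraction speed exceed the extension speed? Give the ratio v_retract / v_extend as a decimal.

Cap-side area A_cap = π/4 × (4.02 in)² = 12.69 in^2
Rod-side annular area A_ann = π/4 × (4.02² − 2.83²) = 6.402 in^2
For equal Q, v ∝ 1/A, so v_ret/v_ext = A_cap/A_ann.

v_ret/v_ext ≈ 1.98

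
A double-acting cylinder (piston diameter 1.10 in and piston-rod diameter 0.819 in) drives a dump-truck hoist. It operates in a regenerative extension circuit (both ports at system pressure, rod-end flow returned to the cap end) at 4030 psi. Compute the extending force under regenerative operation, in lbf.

With equal pressure on both faces, forces on the annular region cancel; the net push is pressure × rod cross-section.
Rod cross-section A_rod = π/4 × (0.819 in)² = 0.5268 in^2
F = P × A_rod

F ≈ 2120 lbf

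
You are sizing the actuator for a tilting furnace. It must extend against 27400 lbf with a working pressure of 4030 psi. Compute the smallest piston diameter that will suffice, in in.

Extension force acts on the full piston face: F = P × (π/4)D².
D = √(4F / (πP)) = √(4 × 27400 lbf / (π × 4030 psi))

D ≈ 2.94 in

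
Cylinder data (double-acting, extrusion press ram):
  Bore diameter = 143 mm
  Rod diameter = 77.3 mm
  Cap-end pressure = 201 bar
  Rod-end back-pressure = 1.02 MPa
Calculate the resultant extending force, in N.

F ≈ 3.11e5 N

Cap-side area A_cap = π/4 × (143 mm)² = 16060 mm^2
Rod-side annular area A_ann = π/4 × (143² − 77.3²) = 11370 mm^2
Net thrust = P_cap·A_cap − P_rod·A_ann = 3.228e5 N − 11590 N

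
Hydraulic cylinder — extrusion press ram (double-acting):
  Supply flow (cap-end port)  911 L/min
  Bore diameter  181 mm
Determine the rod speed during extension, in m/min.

v ≈ 35.4 m/min

Cap-side area A_cap = π/4 × (181 mm)² = 25730 mm^2
v = Q / A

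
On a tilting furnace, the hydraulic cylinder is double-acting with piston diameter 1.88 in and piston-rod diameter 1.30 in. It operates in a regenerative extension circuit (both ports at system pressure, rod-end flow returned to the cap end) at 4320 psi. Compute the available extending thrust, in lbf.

F ≈ 5730 lbf

With equal pressure on both faces, forces on the annular region cancel; the net push is pressure × rod cross-section.
Rod cross-section A_rod = π/4 × (1.30 in)² = 1.327 in^2
F = P × A_rod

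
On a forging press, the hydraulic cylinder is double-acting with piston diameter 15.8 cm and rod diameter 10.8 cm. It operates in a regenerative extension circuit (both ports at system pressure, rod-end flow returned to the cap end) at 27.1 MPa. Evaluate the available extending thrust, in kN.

With equal pressure on both faces, forces on the annular region cancel; the net push is pressure × rod cross-section.
Rod cross-section A_rod = π/4 × (10.8 cm)² = 91.61 cm^2
F = P × A_rod

F ≈ 248 kN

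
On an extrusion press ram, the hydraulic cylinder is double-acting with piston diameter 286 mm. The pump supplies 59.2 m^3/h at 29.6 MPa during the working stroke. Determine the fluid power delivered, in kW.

Hydraulic power = P × Q

W ≈ 487 kW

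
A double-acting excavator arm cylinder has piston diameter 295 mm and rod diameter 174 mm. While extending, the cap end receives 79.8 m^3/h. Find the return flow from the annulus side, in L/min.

Q_out ≈ 867 L/min

Cap-side area A_cap = π/4 × (295 mm)² = 68350 mm^2
Rod-side annular area A_ann = π/4 × (295² − 174²) = 44570 mm^2
Piston speed v = Q_in/A_cap; rod-end outflow Q_out = v × A_ann = Q_in × A_ann/A_cap.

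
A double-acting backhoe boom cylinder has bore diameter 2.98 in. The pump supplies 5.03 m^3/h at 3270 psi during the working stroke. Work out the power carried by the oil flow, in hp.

Hydraulic power = P × Q

W ≈ 42.2 hp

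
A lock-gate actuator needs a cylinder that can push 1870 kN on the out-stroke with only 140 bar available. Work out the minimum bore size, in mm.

D ≈ 412 mm

Extension force acts on the full piston face: F = P × (π/4)D².
D = √(4F / (πP)) = √(4 × 1870 kN / (π × 140 bar))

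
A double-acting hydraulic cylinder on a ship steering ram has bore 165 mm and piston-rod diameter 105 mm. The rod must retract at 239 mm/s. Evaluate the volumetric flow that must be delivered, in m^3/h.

Rod-side annular area A_ann = π/4 × (165² − 105²) = 12720 mm^2
Q = A × v

Q ≈ 10.9 m^3/h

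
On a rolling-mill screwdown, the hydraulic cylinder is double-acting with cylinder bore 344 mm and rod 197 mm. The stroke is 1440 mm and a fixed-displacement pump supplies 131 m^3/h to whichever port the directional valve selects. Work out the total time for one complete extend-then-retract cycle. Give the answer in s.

t ≈ 6.15 s

Cap-side area A_cap = π/4 × (344 mm)² = 92940 mm^2
Rod-side annular area A_ann = π/4 × (344² − 197²) = 62460 mm^2
t_ext = A_cap·L/Q = 3.678 s
t_ret = A_ann·L/Q = 2.472 s
t_cycle = t_ext + t_ret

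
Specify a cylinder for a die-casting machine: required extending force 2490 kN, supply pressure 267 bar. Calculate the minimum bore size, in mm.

D ≈ 345 mm

Extension force acts on the full piston face: F = P × (π/4)D².
D = √(4F / (πP)) = √(4 × 2490 kN / (π × 267 bar))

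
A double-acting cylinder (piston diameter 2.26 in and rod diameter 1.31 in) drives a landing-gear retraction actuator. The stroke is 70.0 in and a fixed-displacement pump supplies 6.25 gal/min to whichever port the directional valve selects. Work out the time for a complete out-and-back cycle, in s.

Cap-side area A_cap = π/4 × (2.26 in)² = 4.011 in^2
Rod-side annular area A_ann = π/4 × (2.26² − 1.31²) = 2.664 in^2
t_ext = A_cap·L/Q = 11.67 s
t_ret = A_ann·L/Q = 7.749 s
t_cycle = t_ext + t_ret

t ≈ 19.4 s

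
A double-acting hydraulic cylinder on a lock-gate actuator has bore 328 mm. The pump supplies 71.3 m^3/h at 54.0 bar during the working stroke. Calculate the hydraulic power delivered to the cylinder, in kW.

Hydraulic power = P × Q

W ≈ 107 kW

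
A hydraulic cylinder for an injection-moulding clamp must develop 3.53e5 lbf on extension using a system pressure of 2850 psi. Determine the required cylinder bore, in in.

D ≈ 12.6 in

Extension force acts on the full piston face: F = P × (π/4)D².
D = √(4F / (πP)) = √(4 × 3.53e5 lbf / (π × 2850 psi))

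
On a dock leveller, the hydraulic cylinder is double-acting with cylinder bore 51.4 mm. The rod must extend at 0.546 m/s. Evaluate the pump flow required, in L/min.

Q ≈ 68.0 L/min

Cap-side area A_cap = π/4 × (51.4 mm)² = 2075 mm^2
Q = A × v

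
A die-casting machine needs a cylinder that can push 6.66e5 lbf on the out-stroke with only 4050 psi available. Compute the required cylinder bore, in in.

Extension force acts on the full piston face: F = P × (π/4)D².
D = √(4F / (πP)) = √(4 × 6.66e5 lbf / (π × 4050 psi))

D ≈ 14.5 in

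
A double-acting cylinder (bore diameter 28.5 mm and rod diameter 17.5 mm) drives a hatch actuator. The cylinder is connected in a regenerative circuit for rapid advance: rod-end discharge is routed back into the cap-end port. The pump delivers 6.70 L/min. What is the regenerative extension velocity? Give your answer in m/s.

v ≈ 0.464 m/s

In regeneration the rod-end outflow joins the pump flow into the cap end, so the net volume the pump must supply per unit advance equals the rod cross-section area.
Rod cross-section A_rod = π/4 × (17.5 mm)² = 240.5 mm^2
v = Q_pump / A_rod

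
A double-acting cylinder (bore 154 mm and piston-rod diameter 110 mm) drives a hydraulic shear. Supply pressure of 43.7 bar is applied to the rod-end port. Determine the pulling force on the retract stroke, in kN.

Rod-side annular area A_ann = π/4 × (154² − 110²) = 9123 mm^2
On retraction the pressure acts on the annular area (bore minus rod).
F = P × A_ann

F ≈ 39.9 kN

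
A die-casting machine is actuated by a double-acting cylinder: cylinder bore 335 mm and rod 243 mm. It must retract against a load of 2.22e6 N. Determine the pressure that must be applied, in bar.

Rod-side annular area A_ann = π/4 × (335² − 243²) = 41760 mm^2
Retraction: pressure acts on the annular area.
P = F / A = 2.22e6 N / A

P ≈ 532 bar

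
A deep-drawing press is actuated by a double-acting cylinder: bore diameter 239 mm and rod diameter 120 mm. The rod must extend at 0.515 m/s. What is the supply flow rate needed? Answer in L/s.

Cap-side area A_cap = π/4 × (239 mm)² = 44860 mm^2
Q = A × v

Q ≈ 23.1 L/s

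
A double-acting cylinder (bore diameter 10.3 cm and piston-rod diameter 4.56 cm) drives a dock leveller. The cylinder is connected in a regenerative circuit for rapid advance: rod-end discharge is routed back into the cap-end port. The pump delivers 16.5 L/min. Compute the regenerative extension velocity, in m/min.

In regeneration the rod-end outflow joins the pump flow into the cap end, so the net volume the pump must supply per unit advance equals the rod cross-section area.
Rod cross-section A_rod = π/4 × (4.56 cm)² = 16.33 cm^2
v = Q_pump / A_rod

v ≈ 10.1 m/min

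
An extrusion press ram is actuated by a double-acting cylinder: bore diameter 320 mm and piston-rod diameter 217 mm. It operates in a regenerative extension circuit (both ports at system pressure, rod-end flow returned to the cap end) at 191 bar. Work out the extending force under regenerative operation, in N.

F ≈ 7.06e5 N

With equal pressure on both faces, forces on the annular region cancel; the net push is pressure × rod cross-section.
Rod cross-section A_rod = π/4 × (217 mm)² = 36980 mm^2
F = P × A_rod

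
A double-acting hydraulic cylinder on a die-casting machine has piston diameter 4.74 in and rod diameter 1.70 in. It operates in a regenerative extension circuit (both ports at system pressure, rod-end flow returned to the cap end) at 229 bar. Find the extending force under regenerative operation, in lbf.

With equal pressure on both faces, forces on the annular region cancel; the net push is pressure × rod cross-section.
Rod cross-section A_rod = π/4 × (1.70 in)² = 2.270 in^2
F = P × A_rod

F ≈ 7540 lbf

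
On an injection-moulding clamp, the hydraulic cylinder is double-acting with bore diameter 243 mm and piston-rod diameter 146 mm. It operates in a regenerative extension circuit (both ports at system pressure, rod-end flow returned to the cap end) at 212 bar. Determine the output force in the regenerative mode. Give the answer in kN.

With equal pressure on both faces, forces on the annular region cancel; the net push is pressure × rod cross-section.
Rod cross-section A_rod = π/4 × (146 mm)² = 16740 mm^2
F = P × A_rod

F ≈ 355 kN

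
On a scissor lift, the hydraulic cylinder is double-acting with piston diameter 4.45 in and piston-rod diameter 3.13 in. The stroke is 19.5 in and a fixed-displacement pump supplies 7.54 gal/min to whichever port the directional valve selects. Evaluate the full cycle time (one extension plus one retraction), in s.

t ≈ 15.7 s

Cap-side area A_cap = π/4 × (4.45 in)² = 15.55 in^2
Rod-side annular area A_ann = π/4 × (4.45² − 3.13²) = 7.858 in^2
t_ext = A_cap·L/Q = 10.45 s
t_ret = A_ann·L/Q = 5.279 s
t_cycle = t_ext + t_ret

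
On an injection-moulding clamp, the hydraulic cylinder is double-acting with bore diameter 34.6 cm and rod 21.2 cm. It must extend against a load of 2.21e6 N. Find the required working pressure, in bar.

P ≈ 235 bar

Cap-side area A_cap = π/4 × (34.6 cm)² = 940.2 cm^2
P = F / A = 2.21e6 N / A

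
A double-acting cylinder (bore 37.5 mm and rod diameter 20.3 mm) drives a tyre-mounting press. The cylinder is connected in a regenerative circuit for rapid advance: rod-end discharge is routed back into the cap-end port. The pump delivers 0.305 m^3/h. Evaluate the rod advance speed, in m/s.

v ≈ 0.262 m/s

In regeneration the rod-end outflow joins the pump flow into the cap end, so the net volume the pump must supply per unit advance equals the rod cross-section area.
Rod cross-section A_rod = π/4 × (20.3 mm)² = 323.7 mm^2
v = Q_pump / A_rod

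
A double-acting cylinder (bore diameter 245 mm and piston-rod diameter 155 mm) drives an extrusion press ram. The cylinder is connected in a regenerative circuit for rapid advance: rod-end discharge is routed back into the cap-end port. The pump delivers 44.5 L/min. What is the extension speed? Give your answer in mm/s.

In regeneration the rod-end outflow joins the pump flow into the cap end, so the net volume the pump must supply per unit advance equals the rod cross-section area.
Rod cross-section A_rod = π/4 × (155 mm)² = 18870 mm^2
v = Q_pump / A_rod

v ≈ 39.3 mm/s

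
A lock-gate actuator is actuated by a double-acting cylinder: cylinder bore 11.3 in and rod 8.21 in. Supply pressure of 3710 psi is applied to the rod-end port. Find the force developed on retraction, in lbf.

F ≈ 1.76e5 lbf

Rod-side annular area A_ann = π/4 × (11.3² − 8.21²) = 47.35 in^2
On retraction the pressure acts on the annular area (bore minus rod).
F = P × A_ann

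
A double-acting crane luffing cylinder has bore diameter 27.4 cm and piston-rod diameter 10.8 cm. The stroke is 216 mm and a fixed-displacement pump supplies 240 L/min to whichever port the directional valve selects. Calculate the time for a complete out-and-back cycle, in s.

t ≈ 5.87 s

Cap-side area A_cap = π/4 × (27.4 cm)² = 589.6 cm^2
Rod-side annular area A_ann = π/4 × (27.4² − 10.8²) = 498.0 cm^2
t_ext = A_cap·L/Q = 3.184 s
t_ret = A_ann·L/Q = 2.689 s
t_cycle = t_ext + t_ret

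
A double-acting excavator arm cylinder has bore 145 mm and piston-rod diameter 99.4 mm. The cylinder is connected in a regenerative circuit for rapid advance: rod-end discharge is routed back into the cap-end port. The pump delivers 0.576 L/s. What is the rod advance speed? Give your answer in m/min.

In regeneration the rod-end outflow joins the pump flow into the cap end, so the net volume the pump must supply per unit advance equals the rod cross-section area.
Rod cross-section A_rod = π/4 × (99.4 mm)² = 7760 mm^2
v = Q_pump / A_rod

v ≈ 4.45 m/min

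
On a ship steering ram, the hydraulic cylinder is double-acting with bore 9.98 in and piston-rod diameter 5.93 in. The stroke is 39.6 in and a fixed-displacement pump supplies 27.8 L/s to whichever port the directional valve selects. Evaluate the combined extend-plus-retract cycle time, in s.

t ≈ 3.01 s

Cap-side area A_cap = π/4 × (9.98 in)² = 78.23 in^2
Rod-side annular area A_ann = π/4 × (9.98² − 5.93²) = 50.61 in^2
t_ext = A_cap·L/Q = 1.826 s
t_ret = A_ann·L/Q = 1.181 s
t_cycle = t_ext + t_ret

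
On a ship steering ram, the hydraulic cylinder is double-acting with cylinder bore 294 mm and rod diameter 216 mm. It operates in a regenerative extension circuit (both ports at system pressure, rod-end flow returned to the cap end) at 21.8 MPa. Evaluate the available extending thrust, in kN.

With equal pressure on both faces, forces on the annular region cancel; the net push is pressure × rod cross-section.
Rod cross-section A_rod = π/4 × (216 mm)² = 36640 mm^2
F = P × A_rod

F ≈ 799 kN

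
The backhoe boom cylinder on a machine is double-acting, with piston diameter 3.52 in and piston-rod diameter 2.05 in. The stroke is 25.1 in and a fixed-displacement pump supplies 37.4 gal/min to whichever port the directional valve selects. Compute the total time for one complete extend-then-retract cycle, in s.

Cap-side area A_cap = π/4 × (3.52 in)² = 9.731 in^2
Rod-side annular area A_ann = π/4 × (3.52² − 2.05²) = 6.431 in^2
t_ext = A_cap·L/Q = 1.696 s
t_ret = A_ann·L/Q = 1.121 s
t_cycle = t_ext + t_ret

t ≈ 2.82 s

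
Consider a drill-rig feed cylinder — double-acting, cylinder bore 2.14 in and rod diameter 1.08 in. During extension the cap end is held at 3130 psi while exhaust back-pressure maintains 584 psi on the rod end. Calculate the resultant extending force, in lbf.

F ≈ 9690 lbf

Cap-side area A_cap = π/4 × (2.14 in)² = 3.597 in^2
Rod-side annular area A_ann = π/4 × (2.14² − 1.08²) = 2.681 in^2
Net thrust = P_cap·A_cap − P_rod·A_ann = 11260 lbf − 1566 lbf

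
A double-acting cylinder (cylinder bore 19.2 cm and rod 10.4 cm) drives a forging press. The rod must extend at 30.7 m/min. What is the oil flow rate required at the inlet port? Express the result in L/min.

Cap-side area A_cap = π/4 × (19.2 cm)² = 289.5 cm^2
Q = A × v

Q ≈ 889 L/min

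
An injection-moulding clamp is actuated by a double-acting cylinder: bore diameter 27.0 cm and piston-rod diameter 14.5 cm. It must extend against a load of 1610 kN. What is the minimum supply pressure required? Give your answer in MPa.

P ≈ 28.1 MPa

Cap-side area A_cap = π/4 × (27.0 cm)² = 572.6 cm^2
P = F / A = 1610 kN / A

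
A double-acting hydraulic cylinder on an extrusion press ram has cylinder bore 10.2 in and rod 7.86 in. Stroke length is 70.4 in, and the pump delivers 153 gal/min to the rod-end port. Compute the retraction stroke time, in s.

t ≈ 3.97 s

Rod-side annular area A_ann = π/4 × (10.2² − 7.86²) = 33.19 in^2
Swept volume V = A × L; t = V / Q = A·L / Q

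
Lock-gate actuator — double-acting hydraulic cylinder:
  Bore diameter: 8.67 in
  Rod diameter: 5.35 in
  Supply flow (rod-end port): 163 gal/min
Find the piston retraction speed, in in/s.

v ≈ 17.2 in/s

Rod-side annular area A_ann = π/4 × (8.67² − 5.35²) = 36.56 in^2
Flow into the rod-end port fills the annular volume.
v = Q / A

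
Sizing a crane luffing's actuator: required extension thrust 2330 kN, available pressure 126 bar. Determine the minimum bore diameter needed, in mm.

Extension force acts on the full piston face: F = P × (π/4)D².
D = √(4F / (πP)) = √(4 × 2330 kN / (π × 126 bar))

D ≈ 485 mm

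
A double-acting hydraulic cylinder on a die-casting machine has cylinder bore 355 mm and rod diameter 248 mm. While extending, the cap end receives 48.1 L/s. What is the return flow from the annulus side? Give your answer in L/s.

Cap-side area A_cap = π/4 × (355 mm)² = 98980 mm^2
Rod-side annular area A_ann = π/4 × (355² − 248²) = 50670 mm^2
Piston speed v = Q_in/A_cap; rod-end outflow Q_out = v × A_ann = Q_in × A_ann/A_cap.

Q_out ≈ 24.6 L/s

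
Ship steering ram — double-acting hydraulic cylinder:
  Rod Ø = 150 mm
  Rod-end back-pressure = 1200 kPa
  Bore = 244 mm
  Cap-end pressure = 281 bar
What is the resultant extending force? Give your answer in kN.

F ≈ 1280 kN

Cap-side area A_cap = π/4 × (244 mm)² = 46760 mm^2
Rod-side annular area A_ann = π/4 × (244² − 150²) = 29090 mm^2
Net thrust = P_cap·A_cap − P_rod·A_ann = 1314 kN − 34.91 kN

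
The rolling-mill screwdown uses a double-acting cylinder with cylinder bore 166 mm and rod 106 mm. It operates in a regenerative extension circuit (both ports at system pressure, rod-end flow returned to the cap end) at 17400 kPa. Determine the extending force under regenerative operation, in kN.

With equal pressure on both faces, forces on the annular region cancel; the net push is pressure × rod cross-section.
Rod cross-section A_rod = π/4 × (106 mm)² = 8825 mm^2
F = P × A_rod

F ≈ 154 kN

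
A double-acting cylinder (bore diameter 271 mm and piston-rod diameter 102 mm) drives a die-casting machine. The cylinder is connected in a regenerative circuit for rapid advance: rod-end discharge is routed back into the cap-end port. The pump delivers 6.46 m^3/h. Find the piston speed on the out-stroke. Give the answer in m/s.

In regeneration the rod-end outflow joins the pump flow into the cap end, so the net volume the pump must supply per unit advance equals the rod cross-section area.
Rod cross-section A_rod = π/4 × (102 mm)² = 8171 mm^2
v = Q_pump / A_rod

v ≈ 0.220 m/s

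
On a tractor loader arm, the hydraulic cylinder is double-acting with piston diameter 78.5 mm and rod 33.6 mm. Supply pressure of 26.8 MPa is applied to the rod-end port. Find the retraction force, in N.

Rod-side annular area A_ann = π/4 × (78.5² − 33.6²) = 3953 mm^2
On retraction the pressure acts on the annular area (bore minus rod).
F = P × A_ann

F ≈ 1.06e5 N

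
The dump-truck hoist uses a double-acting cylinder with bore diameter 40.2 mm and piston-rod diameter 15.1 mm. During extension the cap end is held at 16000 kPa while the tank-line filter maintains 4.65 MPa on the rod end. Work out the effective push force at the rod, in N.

Cap-side area A_cap = π/4 × (40.2 mm)² = 1269 mm^2
Rod-side annular area A_ann = π/4 × (40.2² − 15.1²) = 1090 mm^2
Net thrust = P_cap·A_cap − P_rod·A_ann = 20310 N − 5069 N

F ≈ 15200 N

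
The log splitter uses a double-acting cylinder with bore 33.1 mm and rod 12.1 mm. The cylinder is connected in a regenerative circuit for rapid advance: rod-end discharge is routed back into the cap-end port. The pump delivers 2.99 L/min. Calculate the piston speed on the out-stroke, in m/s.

In regeneration the rod-end outflow joins the pump flow into the cap end, so the net volume the pump must supply per unit advance equals the rod cross-section area.
Rod cross-section A_rod = π/4 × (12.1 mm)² = 115.0 mm^2
v = Q_pump / A_rod

v ≈ 0.433 m/s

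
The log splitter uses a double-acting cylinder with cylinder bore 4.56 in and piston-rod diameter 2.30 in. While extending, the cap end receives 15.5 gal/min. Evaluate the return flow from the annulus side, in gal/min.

Q_out ≈ 11.6 gal/min

Cap-side area A_cap = π/4 × (4.56 in)² = 16.33 in^2
Rod-side annular area A_ann = π/4 × (4.56² − 2.30²) = 12.18 in^2
Piston speed v = Q_in/A_cap; rod-end outflow Q_out = v × A_ann = Q_in × A_ann/A_cap.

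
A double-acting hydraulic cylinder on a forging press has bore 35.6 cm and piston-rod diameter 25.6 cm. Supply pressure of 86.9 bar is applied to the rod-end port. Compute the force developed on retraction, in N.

Rod-side annular area A_ann = π/4 × (35.6² − 25.6²) = 480.7 cm^2
On retraction the pressure acts on the annular area (bore minus rod).
F = P × A_ann

F ≈ 4.18e5 N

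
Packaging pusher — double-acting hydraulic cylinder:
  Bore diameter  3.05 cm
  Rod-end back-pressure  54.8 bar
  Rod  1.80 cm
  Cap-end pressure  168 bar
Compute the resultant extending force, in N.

F ≈ 9670 N

Cap-side area A_cap = π/4 × (3.05 cm)² = 7.306 cm^2
Rod-side annular area A_ann = π/4 × (3.05² − 1.80²) = 4.761 cm^2
Net thrust = P_cap·A_cap − P_rod·A_ann = 12270 N − 2609 N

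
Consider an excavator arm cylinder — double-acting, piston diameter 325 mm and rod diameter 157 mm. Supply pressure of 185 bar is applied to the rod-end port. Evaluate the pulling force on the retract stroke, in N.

F ≈ 1.18e6 N

Rod-side annular area A_ann = π/4 × (325² − 157²) = 63600 mm^2
On retraction the pressure acts on the annular area (bore minus rod).
F = P × A_ann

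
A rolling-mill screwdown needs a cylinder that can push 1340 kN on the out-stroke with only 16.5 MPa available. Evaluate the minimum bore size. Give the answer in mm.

D ≈ 322 mm

Extension force acts on the full piston face: F = P × (π/4)D².
D = √(4F / (πP)) = √(4 × 1340 kN / (π × 16.5 MPa))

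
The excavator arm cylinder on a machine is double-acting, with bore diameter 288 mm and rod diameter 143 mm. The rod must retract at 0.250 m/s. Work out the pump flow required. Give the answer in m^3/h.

Rod-side annular area A_ann = π/4 × (288² − 143²) = 49080 mm^2
Q = A × v

Q ≈ 44.2 m^3/h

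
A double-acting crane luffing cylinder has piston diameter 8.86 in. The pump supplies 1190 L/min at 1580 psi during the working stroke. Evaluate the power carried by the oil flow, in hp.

W ≈ 290 hp

Hydraulic power = P × Q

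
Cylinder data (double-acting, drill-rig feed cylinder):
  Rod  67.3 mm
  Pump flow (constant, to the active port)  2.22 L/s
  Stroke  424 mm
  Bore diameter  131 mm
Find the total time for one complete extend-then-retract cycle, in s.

t ≈ 4.47 s

Cap-side area A_cap = π/4 × (131 mm)² = 13480 mm^2
Rod-side annular area A_ann = π/4 × (131² − 67.3²) = 9921 mm^2
t_ext = A_cap·L/Q = 2.574 s
t_ret = A_ann·L/Q = 1.895 s
t_cycle = t_ext + t_ret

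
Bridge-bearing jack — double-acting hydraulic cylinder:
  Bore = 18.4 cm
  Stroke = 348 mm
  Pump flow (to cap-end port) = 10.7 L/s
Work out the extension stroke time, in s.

t ≈ 0.865 s

Cap-side area A_cap = π/4 × (18.4 cm)² = 265.9 cm^2
Swept volume V = A × L; t = V / Q = A·L / Q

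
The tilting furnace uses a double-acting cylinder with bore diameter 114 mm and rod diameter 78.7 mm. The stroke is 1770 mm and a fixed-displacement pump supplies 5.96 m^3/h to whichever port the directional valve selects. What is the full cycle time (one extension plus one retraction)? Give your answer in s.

Cap-side area A_cap = π/4 × (114 mm)² = 10210 mm^2
Rod-side annular area A_ann = π/4 × (114² − 78.7²) = 5343 mm^2
t_ext = A_cap·L/Q = 10.91 s
t_ret = A_ann·L/Q = 5.712 s
t_cycle = t_ext + t_ret

t ≈ 16.6 s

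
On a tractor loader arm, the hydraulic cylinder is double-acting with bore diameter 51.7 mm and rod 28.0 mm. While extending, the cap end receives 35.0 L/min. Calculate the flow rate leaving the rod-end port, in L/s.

Cap-side area A_cap = π/4 × (51.7 mm)² = 2099 mm^2
Rod-side annular area A_ann = π/4 × (51.7² − 28.0²) = 1484 mm^2
Piston speed v = Q_in/A_cap; rod-end outflow Q_out = v × A_ann = Q_in × A_ann/A_cap.

Q_out ≈ 0.412 L/s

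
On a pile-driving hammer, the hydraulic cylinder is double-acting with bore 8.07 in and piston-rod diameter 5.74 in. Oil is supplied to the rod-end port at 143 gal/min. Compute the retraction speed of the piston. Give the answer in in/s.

Rod-side annular area A_ann = π/4 × (8.07² − 5.74²) = 25.27 in^2
Flow into the rod-end port fills the annular volume.
v = Q / A

v ≈ 21.8 in/s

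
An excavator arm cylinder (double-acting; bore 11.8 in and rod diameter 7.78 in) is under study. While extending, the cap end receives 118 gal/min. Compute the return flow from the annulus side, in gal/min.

Cap-side area A_cap = π/4 × (11.8 in)² = 109.4 in^2
Rod-side annular area A_ann = π/4 × (11.8² − 7.78²) = 61.82 in^2
Piston speed v = Q_in/A_cap; rod-end outflow Q_out = v × A_ann = Q_in × A_ann/A_cap.

Q_out ≈ 66.7 gal/min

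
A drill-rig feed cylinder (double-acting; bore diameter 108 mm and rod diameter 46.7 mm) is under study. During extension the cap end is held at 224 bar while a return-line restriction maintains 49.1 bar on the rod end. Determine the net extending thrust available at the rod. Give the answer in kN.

F ≈ 169 kN

Cap-side area A_cap = π/4 × (108 mm)² = 9161 mm^2
Rod-side annular area A_ann = π/4 × (108² − 46.7²) = 7448 mm^2
Net thrust = P_cap·A_cap − P_rod·A_ann = 205.2 kN − 36.57 kN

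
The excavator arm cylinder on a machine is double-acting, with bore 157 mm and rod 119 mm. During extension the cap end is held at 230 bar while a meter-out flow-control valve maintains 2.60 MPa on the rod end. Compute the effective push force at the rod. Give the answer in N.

Cap-side area A_cap = π/4 × (157 mm)² = 19360 mm^2
Rod-side annular area A_ann = π/4 × (157² − 119²) = 8237 mm^2
Net thrust = P_cap·A_cap − P_rod·A_ann = 4.453e5 N − 21420 N

F ≈ 4.24e5 N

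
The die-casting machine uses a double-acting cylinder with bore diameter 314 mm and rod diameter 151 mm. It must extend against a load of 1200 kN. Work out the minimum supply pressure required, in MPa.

P ≈ 15.5 MPa

Cap-side area A_cap = π/4 × (314 mm)² = 77440 mm^2
P = F / A = 1200 kN / A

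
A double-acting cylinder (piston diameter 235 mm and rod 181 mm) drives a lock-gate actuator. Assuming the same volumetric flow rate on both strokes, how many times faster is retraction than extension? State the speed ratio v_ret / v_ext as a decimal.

v_ret/v_ext ≈ 2.46

Cap-side area A_cap = π/4 × (235 mm)² = 43370 mm^2
Rod-side annular area A_ann = π/4 × (235² − 181²) = 17640 mm^2
For equal Q, v ∝ 1/A, so v_ret/v_ext = A_cap/A_ann.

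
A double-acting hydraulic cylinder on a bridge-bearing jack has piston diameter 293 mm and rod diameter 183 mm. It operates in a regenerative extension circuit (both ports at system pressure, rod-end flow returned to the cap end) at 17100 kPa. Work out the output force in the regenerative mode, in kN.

With equal pressure on both faces, forces on the annular region cancel; the net push is pressure × rod cross-section.
Rod cross-section A_rod = π/4 × (183 mm)² = 26300 mm^2
F = P × A_rod

F ≈ 450 kN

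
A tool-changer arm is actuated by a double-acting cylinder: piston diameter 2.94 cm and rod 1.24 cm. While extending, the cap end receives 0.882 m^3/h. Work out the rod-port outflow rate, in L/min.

Cap-side area A_cap = π/4 × (2.94 cm)² = 6.789 cm^2
Rod-side annular area A_ann = π/4 × (2.94² − 1.24²) = 5.581 cm^2
Piston speed v = Q_in/A_cap; rod-end outflow Q_out = v × A_ann = Q_in × A_ann/A_cap.

Q_out ≈ 12.1 L/min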